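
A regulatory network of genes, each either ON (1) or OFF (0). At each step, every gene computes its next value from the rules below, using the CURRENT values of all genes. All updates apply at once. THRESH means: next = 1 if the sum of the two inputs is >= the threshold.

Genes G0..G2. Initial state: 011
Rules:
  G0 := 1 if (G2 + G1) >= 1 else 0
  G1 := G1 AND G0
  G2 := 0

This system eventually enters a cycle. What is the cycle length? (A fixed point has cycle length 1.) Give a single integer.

Answer: 1

Derivation:
Step 0: 011
Step 1: G0=(1+1>=1)=1 G1=G1&G0=1&0=0 G2=0(const) -> 100
Step 2: G0=(0+0>=1)=0 G1=G1&G0=0&1=0 G2=0(const) -> 000
Step 3: G0=(0+0>=1)=0 G1=G1&G0=0&0=0 G2=0(const) -> 000
State from step 3 equals state from step 2 -> cycle length 1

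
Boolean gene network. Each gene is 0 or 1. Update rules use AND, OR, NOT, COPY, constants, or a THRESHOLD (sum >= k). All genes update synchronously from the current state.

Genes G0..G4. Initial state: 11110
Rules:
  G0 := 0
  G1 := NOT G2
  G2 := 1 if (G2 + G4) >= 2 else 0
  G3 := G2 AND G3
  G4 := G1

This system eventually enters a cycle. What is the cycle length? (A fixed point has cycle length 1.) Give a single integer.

Step 0: 11110
Step 1: G0=0(const) G1=NOT G2=NOT 1=0 G2=(1+0>=2)=0 G3=G2&G3=1&1=1 G4=G1=1 -> 00011
Step 2: G0=0(const) G1=NOT G2=NOT 0=1 G2=(0+1>=2)=0 G3=G2&G3=0&1=0 G4=G1=0 -> 01000
Step 3: G0=0(const) G1=NOT G2=NOT 0=1 G2=(0+0>=2)=0 G3=G2&G3=0&0=0 G4=G1=1 -> 01001
Step 4: G0=0(const) G1=NOT G2=NOT 0=1 G2=(0+1>=2)=0 G3=G2&G3=0&0=0 G4=G1=1 -> 01001
State from step 4 equals state from step 3 -> cycle length 1

Answer: 1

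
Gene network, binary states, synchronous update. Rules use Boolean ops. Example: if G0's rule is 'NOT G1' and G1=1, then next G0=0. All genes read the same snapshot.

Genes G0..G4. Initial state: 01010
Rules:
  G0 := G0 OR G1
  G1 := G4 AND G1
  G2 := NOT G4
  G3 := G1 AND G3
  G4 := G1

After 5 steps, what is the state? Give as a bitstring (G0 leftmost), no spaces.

Step 1: G0=G0|G1=0|1=1 G1=G4&G1=0&1=0 G2=NOT G4=NOT 0=1 G3=G1&G3=1&1=1 G4=G1=1 -> 10111
Step 2: G0=G0|G1=1|0=1 G1=G4&G1=1&0=0 G2=NOT G4=NOT 1=0 G3=G1&G3=0&1=0 G4=G1=0 -> 10000
Step 3: G0=G0|G1=1|0=1 G1=G4&G1=0&0=0 G2=NOT G4=NOT 0=1 G3=G1&G3=0&0=0 G4=G1=0 -> 10100
Step 4: G0=G0|G1=1|0=1 G1=G4&G1=0&0=0 G2=NOT G4=NOT 0=1 G3=G1&G3=0&0=0 G4=G1=0 -> 10100
Step 5: G0=G0|G1=1|0=1 G1=G4&G1=0&0=0 G2=NOT G4=NOT 0=1 G3=G1&G3=0&0=0 G4=G1=0 -> 10100

10100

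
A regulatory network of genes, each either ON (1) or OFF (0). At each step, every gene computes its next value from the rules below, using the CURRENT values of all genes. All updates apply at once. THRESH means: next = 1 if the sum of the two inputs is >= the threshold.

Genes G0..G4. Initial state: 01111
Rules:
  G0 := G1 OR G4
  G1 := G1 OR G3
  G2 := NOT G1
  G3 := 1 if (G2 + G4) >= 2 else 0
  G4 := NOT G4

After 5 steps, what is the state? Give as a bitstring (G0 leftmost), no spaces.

Step 1: G0=G1|G4=1|1=1 G1=G1|G3=1|1=1 G2=NOT G1=NOT 1=0 G3=(1+1>=2)=1 G4=NOT G4=NOT 1=0 -> 11010
Step 2: G0=G1|G4=1|0=1 G1=G1|G3=1|1=1 G2=NOT G1=NOT 1=0 G3=(0+0>=2)=0 G4=NOT G4=NOT 0=1 -> 11001
Step 3: G0=G1|G4=1|1=1 G1=G1|G3=1|0=1 G2=NOT G1=NOT 1=0 G3=(0+1>=2)=0 G4=NOT G4=NOT 1=0 -> 11000
Step 4: G0=G1|G4=1|0=1 G1=G1|G3=1|0=1 G2=NOT G1=NOT 1=0 G3=(0+0>=2)=0 G4=NOT G4=NOT 0=1 -> 11001
Step 5: G0=G1|G4=1|1=1 G1=G1|G3=1|0=1 G2=NOT G1=NOT 1=0 G3=(0+1>=2)=0 G4=NOT G4=NOT 1=0 -> 11000

11000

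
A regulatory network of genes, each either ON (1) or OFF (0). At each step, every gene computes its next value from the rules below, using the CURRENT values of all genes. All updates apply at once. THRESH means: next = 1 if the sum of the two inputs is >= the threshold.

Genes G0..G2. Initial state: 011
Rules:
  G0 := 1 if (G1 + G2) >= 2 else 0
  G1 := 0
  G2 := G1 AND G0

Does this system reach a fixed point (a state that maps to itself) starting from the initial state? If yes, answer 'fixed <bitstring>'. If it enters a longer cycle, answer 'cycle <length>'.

Step 0: 011
Step 1: G0=(1+1>=2)=1 G1=0(const) G2=G1&G0=1&0=0 -> 100
Step 2: G0=(0+0>=2)=0 G1=0(const) G2=G1&G0=0&1=0 -> 000
Step 3: G0=(0+0>=2)=0 G1=0(const) G2=G1&G0=0&0=0 -> 000
Fixed point reached at step 2: 000

Answer: fixed 000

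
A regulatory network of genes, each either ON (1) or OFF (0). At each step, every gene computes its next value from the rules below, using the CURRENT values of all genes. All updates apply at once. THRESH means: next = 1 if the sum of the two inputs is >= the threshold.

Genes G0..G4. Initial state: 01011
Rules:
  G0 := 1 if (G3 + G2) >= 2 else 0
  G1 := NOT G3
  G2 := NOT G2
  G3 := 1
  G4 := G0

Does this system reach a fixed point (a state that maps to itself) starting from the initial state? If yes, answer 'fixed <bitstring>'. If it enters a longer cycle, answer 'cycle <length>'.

Step 0: 01011
Step 1: G0=(1+0>=2)=0 G1=NOT G3=NOT 1=0 G2=NOT G2=NOT 0=1 G3=1(const) G4=G0=0 -> 00110
Step 2: G0=(1+1>=2)=1 G1=NOT G3=NOT 1=0 G2=NOT G2=NOT 1=0 G3=1(const) G4=G0=0 -> 10010
Step 3: G0=(1+0>=2)=0 G1=NOT G3=NOT 1=0 G2=NOT G2=NOT 0=1 G3=1(const) G4=G0=1 -> 00111
Step 4: G0=(1+1>=2)=1 G1=NOT G3=NOT 1=0 G2=NOT G2=NOT 1=0 G3=1(const) G4=G0=0 -> 10010
Cycle of length 2 starting at step 2 -> no fixed point

Answer: cycle 2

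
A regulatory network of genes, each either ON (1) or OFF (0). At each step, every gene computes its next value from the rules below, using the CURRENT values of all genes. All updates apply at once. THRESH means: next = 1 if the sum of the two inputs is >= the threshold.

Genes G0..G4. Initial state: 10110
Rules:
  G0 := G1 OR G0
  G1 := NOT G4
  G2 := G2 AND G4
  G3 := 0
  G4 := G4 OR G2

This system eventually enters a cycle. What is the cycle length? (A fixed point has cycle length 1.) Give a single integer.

Answer: 1

Derivation:
Step 0: 10110
Step 1: G0=G1|G0=0|1=1 G1=NOT G4=NOT 0=1 G2=G2&G4=1&0=0 G3=0(const) G4=G4|G2=0|1=1 -> 11001
Step 2: G0=G1|G0=1|1=1 G1=NOT G4=NOT 1=0 G2=G2&G4=0&1=0 G3=0(const) G4=G4|G2=1|0=1 -> 10001
Step 3: G0=G1|G0=0|1=1 G1=NOT G4=NOT 1=0 G2=G2&G4=0&1=0 G3=0(const) G4=G4|G2=1|0=1 -> 10001
State from step 3 equals state from step 2 -> cycle length 1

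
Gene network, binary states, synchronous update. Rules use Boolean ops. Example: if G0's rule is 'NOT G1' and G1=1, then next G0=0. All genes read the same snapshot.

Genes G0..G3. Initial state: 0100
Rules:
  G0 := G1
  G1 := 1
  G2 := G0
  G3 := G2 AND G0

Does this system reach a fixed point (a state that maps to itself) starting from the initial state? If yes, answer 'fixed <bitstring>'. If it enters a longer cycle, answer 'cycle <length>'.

Step 0: 0100
Step 1: G0=G1=1 G1=1(const) G2=G0=0 G3=G2&G0=0&0=0 -> 1100
Step 2: G0=G1=1 G1=1(const) G2=G0=1 G3=G2&G0=0&1=0 -> 1110
Step 3: G0=G1=1 G1=1(const) G2=G0=1 G3=G2&G0=1&1=1 -> 1111
Step 4: G0=G1=1 G1=1(const) G2=G0=1 G3=G2&G0=1&1=1 -> 1111
Fixed point reached at step 3: 1111

Answer: fixed 1111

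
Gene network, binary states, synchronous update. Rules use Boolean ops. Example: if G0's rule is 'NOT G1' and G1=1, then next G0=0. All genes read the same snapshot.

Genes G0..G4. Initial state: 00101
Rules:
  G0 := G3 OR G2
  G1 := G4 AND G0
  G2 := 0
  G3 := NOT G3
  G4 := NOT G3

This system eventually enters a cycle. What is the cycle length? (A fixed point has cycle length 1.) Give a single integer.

Step 0: 00101
Step 1: G0=G3|G2=0|1=1 G1=G4&G0=1&0=0 G2=0(const) G3=NOT G3=NOT 0=1 G4=NOT G3=NOT 0=1 -> 10011
Step 2: G0=G3|G2=1|0=1 G1=G4&G0=1&1=1 G2=0(const) G3=NOT G3=NOT 1=0 G4=NOT G3=NOT 1=0 -> 11000
Step 3: G0=G3|G2=0|0=0 G1=G4&G0=0&1=0 G2=0(const) G3=NOT G3=NOT 0=1 G4=NOT G3=NOT 0=1 -> 00011
Step 4: G0=G3|G2=1|0=1 G1=G4&G0=1&0=0 G2=0(const) G3=NOT G3=NOT 1=0 G4=NOT G3=NOT 1=0 -> 10000
Step 5: G0=G3|G2=0|0=0 G1=G4&G0=0&1=0 G2=0(const) G3=NOT G3=NOT 0=1 G4=NOT G3=NOT 0=1 -> 00011
State from step 5 equals state from step 3 -> cycle length 2

Answer: 2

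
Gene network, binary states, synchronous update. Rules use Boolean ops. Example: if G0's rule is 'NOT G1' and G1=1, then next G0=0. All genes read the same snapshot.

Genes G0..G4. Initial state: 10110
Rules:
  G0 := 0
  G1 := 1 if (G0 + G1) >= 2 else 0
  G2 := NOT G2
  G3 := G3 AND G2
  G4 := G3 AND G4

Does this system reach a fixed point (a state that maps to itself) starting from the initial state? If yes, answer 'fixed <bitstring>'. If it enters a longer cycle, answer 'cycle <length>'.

Step 0: 10110
Step 1: G0=0(const) G1=(1+0>=2)=0 G2=NOT G2=NOT 1=0 G3=G3&G2=1&1=1 G4=G3&G4=1&0=0 -> 00010
Step 2: G0=0(const) G1=(0+0>=2)=0 G2=NOT G2=NOT 0=1 G3=G3&G2=1&0=0 G4=G3&G4=1&0=0 -> 00100
Step 3: G0=0(const) G1=(0+0>=2)=0 G2=NOT G2=NOT 1=0 G3=G3&G2=0&1=0 G4=G3&G4=0&0=0 -> 00000
Step 4: G0=0(const) G1=(0+0>=2)=0 G2=NOT G2=NOT 0=1 G3=G3&G2=0&0=0 G4=G3&G4=0&0=0 -> 00100
Cycle of length 2 starting at step 2 -> no fixed point

Answer: cycle 2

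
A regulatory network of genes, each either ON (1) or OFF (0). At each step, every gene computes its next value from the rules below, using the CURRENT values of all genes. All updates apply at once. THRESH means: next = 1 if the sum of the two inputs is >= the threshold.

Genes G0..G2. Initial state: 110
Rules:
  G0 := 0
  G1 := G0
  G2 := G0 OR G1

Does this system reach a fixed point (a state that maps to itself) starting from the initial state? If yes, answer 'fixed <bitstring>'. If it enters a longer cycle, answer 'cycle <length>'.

Step 0: 110
Step 1: G0=0(const) G1=G0=1 G2=G0|G1=1|1=1 -> 011
Step 2: G0=0(const) G1=G0=0 G2=G0|G1=0|1=1 -> 001
Step 3: G0=0(const) G1=G0=0 G2=G0|G1=0|0=0 -> 000
Step 4: G0=0(const) G1=G0=0 G2=G0|G1=0|0=0 -> 000
Fixed point reached at step 3: 000

Answer: fixed 000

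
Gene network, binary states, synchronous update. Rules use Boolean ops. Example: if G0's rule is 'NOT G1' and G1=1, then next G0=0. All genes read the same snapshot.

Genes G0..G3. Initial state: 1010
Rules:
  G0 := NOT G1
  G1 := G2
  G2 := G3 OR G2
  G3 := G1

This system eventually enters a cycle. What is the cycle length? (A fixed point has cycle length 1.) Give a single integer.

Answer: 1

Derivation:
Step 0: 1010
Step 1: G0=NOT G1=NOT 0=1 G1=G2=1 G2=G3|G2=0|1=1 G3=G1=0 -> 1110
Step 2: G0=NOT G1=NOT 1=0 G1=G2=1 G2=G3|G2=0|1=1 G3=G1=1 -> 0111
Step 3: G0=NOT G1=NOT 1=0 G1=G2=1 G2=G3|G2=1|1=1 G3=G1=1 -> 0111
State from step 3 equals state from step 2 -> cycle length 1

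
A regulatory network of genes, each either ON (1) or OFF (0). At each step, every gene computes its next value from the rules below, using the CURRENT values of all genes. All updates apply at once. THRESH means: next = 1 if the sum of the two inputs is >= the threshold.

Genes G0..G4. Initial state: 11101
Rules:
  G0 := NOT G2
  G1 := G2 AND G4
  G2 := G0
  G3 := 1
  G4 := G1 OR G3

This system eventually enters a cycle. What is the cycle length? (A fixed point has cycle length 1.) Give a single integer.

Answer: 4

Derivation:
Step 0: 11101
Step 1: G0=NOT G2=NOT 1=0 G1=G2&G4=1&1=1 G2=G0=1 G3=1(const) G4=G1|G3=1|0=1 -> 01111
Step 2: G0=NOT G2=NOT 1=0 G1=G2&G4=1&1=1 G2=G0=0 G3=1(const) G4=G1|G3=1|1=1 -> 01011
Step 3: G0=NOT G2=NOT 0=1 G1=G2&G4=0&1=0 G2=G0=0 G3=1(const) G4=G1|G3=1|1=1 -> 10011
Step 4: G0=NOT G2=NOT 0=1 G1=G2&G4=0&1=0 G2=G0=1 G3=1(const) G4=G1|G3=0|1=1 -> 10111
Step 5: G0=NOT G2=NOT 1=0 G1=G2&G4=1&1=1 G2=G0=1 G3=1(const) G4=G1|G3=0|1=1 -> 01111
State from step 5 equals state from step 1 -> cycle length 4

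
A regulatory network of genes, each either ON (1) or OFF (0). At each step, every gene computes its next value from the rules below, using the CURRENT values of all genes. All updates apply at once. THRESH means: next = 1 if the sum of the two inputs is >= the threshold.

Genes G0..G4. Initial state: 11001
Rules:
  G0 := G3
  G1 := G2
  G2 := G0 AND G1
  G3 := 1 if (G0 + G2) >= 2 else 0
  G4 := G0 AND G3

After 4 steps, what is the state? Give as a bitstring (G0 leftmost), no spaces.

Step 1: G0=G3=0 G1=G2=0 G2=G0&G1=1&1=1 G3=(1+0>=2)=0 G4=G0&G3=1&0=0 -> 00100
Step 2: G0=G3=0 G1=G2=1 G2=G0&G1=0&0=0 G3=(0+1>=2)=0 G4=G0&G3=0&0=0 -> 01000
Step 3: G0=G3=0 G1=G2=0 G2=G0&G1=0&1=0 G3=(0+0>=2)=0 G4=G0&G3=0&0=0 -> 00000
Step 4: G0=G3=0 G1=G2=0 G2=G0&G1=0&0=0 G3=(0+0>=2)=0 G4=G0&G3=0&0=0 -> 00000

00000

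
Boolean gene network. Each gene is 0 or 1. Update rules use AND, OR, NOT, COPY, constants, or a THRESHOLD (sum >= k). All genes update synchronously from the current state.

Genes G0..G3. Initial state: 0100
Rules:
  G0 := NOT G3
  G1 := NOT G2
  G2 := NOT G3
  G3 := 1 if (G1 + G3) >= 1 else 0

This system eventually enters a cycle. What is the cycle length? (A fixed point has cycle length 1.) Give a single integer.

Answer: 1

Derivation:
Step 0: 0100
Step 1: G0=NOT G3=NOT 0=1 G1=NOT G2=NOT 0=1 G2=NOT G3=NOT 0=1 G3=(1+0>=1)=1 -> 1111
Step 2: G0=NOT G3=NOT 1=0 G1=NOT G2=NOT 1=0 G2=NOT G3=NOT 1=0 G3=(1+1>=1)=1 -> 0001
Step 3: G0=NOT G3=NOT 1=0 G1=NOT G2=NOT 0=1 G2=NOT G3=NOT 1=0 G3=(0+1>=1)=1 -> 0101
Step 4: G0=NOT G3=NOT 1=0 G1=NOT G2=NOT 0=1 G2=NOT G3=NOT 1=0 G3=(1+1>=1)=1 -> 0101
State from step 4 equals state from step 3 -> cycle length 1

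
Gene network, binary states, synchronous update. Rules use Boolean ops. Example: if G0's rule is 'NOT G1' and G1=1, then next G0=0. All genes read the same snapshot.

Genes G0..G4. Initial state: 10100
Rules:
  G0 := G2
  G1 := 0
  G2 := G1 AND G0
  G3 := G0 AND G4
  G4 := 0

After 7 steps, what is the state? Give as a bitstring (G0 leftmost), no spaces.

Step 1: G0=G2=1 G1=0(const) G2=G1&G0=0&1=0 G3=G0&G4=1&0=0 G4=0(const) -> 10000
Step 2: G0=G2=0 G1=0(const) G2=G1&G0=0&1=0 G3=G0&G4=1&0=0 G4=0(const) -> 00000
Step 3: G0=G2=0 G1=0(const) G2=G1&G0=0&0=0 G3=G0&G4=0&0=0 G4=0(const) -> 00000
Step 4: G0=G2=0 G1=0(const) G2=G1&G0=0&0=0 G3=G0&G4=0&0=0 G4=0(const) -> 00000
Step 5: G0=G2=0 G1=0(const) G2=G1&G0=0&0=0 G3=G0&G4=0&0=0 G4=0(const) -> 00000
Step 6: G0=G2=0 G1=0(const) G2=G1&G0=0&0=0 G3=G0&G4=0&0=0 G4=0(const) -> 00000
Step 7: G0=G2=0 G1=0(const) G2=G1&G0=0&0=0 G3=G0&G4=0&0=0 G4=0(const) -> 00000

00000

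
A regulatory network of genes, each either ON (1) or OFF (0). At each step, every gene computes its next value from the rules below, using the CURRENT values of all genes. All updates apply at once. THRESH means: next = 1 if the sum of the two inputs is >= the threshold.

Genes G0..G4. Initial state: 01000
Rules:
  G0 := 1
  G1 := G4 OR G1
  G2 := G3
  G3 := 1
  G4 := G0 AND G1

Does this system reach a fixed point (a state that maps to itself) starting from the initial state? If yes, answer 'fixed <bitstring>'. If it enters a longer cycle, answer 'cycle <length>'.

Answer: fixed 11111

Derivation:
Step 0: 01000
Step 1: G0=1(const) G1=G4|G1=0|1=1 G2=G3=0 G3=1(const) G4=G0&G1=0&1=0 -> 11010
Step 2: G0=1(const) G1=G4|G1=0|1=1 G2=G3=1 G3=1(const) G4=G0&G1=1&1=1 -> 11111
Step 3: G0=1(const) G1=G4|G1=1|1=1 G2=G3=1 G3=1(const) G4=G0&G1=1&1=1 -> 11111
Fixed point reached at step 2: 11111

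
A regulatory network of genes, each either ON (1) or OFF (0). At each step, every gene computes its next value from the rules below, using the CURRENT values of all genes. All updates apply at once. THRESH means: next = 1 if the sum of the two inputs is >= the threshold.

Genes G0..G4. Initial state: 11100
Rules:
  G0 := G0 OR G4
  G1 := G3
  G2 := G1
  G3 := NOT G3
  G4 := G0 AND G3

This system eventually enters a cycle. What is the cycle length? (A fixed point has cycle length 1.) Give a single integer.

Answer: 2

Derivation:
Step 0: 11100
Step 1: G0=G0|G4=1|0=1 G1=G3=0 G2=G1=1 G3=NOT G3=NOT 0=1 G4=G0&G3=1&0=0 -> 10110
Step 2: G0=G0|G4=1|0=1 G1=G3=1 G2=G1=0 G3=NOT G3=NOT 1=0 G4=G0&G3=1&1=1 -> 11001
Step 3: G0=G0|G4=1|1=1 G1=G3=0 G2=G1=1 G3=NOT G3=NOT 0=1 G4=G0&G3=1&0=0 -> 10110
State from step 3 equals state from step 1 -> cycle length 2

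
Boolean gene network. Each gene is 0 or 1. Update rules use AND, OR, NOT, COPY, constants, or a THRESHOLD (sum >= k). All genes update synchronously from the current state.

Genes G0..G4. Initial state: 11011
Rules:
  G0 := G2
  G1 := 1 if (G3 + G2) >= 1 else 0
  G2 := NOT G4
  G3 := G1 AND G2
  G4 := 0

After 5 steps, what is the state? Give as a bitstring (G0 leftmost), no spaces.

Step 1: G0=G2=0 G1=(1+0>=1)=1 G2=NOT G4=NOT 1=0 G3=G1&G2=1&0=0 G4=0(const) -> 01000
Step 2: G0=G2=0 G1=(0+0>=1)=0 G2=NOT G4=NOT 0=1 G3=G1&G2=1&0=0 G4=0(const) -> 00100
Step 3: G0=G2=1 G1=(0+1>=1)=1 G2=NOT G4=NOT 0=1 G3=G1&G2=0&1=0 G4=0(const) -> 11100
Step 4: G0=G2=1 G1=(0+1>=1)=1 G2=NOT G4=NOT 0=1 G3=G1&G2=1&1=1 G4=0(const) -> 11110
Step 5: G0=G2=1 G1=(1+1>=1)=1 G2=NOT G4=NOT 0=1 G3=G1&G2=1&1=1 G4=0(const) -> 11110

11110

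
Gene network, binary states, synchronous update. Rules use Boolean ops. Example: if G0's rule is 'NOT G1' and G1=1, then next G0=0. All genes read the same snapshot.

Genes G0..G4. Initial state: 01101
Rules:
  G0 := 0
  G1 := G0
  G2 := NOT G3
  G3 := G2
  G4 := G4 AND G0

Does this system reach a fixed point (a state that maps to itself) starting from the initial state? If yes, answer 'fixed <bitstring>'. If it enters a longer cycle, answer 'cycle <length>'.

Step 0: 01101
Step 1: G0=0(const) G1=G0=0 G2=NOT G3=NOT 0=1 G3=G2=1 G4=G4&G0=1&0=0 -> 00110
Step 2: G0=0(const) G1=G0=0 G2=NOT G3=NOT 1=0 G3=G2=1 G4=G4&G0=0&0=0 -> 00010
Step 3: G0=0(const) G1=G0=0 G2=NOT G3=NOT 1=0 G3=G2=0 G4=G4&G0=0&0=0 -> 00000
Step 4: G0=0(const) G1=G0=0 G2=NOT G3=NOT 0=1 G3=G2=0 G4=G4&G0=0&0=0 -> 00100
Step 5: G0=0(const) G1=G0=0 G2=NOT G3=NOT 0=1 G3=G2=1 G4=G4&G0=0&0=0 -> 00110
Cycle of length 4 starting at step 1 -> no fixed point

Answer: cycle 4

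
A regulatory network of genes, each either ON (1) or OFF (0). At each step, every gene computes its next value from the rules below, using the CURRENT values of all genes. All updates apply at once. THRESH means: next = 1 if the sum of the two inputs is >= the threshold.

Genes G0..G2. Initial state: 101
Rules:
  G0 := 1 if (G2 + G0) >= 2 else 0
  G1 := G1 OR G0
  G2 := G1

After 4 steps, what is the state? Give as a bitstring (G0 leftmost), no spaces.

Step 1: G0=(1+1>=2)=1 G1=G1|G0=0|1=1 G2=G1=0 -> 110
Step 2: G0=(0+1>=2)=0 G1=G1|G0=1|1=1 G2=G1=1 -> 011
Step 3: G0=(1+0>=2)=0 G1=G1|G0=1|0=1 G2=G1=1 -> 011
Step 4: G0=(1+0>=2)=0 G1=G1|G0=1|0=1 G2=G1=1 -> 011

011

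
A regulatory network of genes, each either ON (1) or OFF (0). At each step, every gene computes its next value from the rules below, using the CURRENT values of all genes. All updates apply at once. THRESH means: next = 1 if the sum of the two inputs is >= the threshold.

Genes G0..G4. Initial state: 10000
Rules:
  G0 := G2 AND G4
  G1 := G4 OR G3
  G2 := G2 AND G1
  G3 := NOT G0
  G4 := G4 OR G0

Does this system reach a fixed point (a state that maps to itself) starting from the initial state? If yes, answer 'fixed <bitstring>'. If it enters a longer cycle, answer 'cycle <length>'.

Answer: fixed 01011

Derivation:
Step 0: 10000
Step 1: G0=G2&G4=0&0=0 G1=G4|G3=0|0=0 G2=G2&G1=0&0=0 G3=NOT G0=NOT 1=0 G4=G4|G0=0|1=1 -> 00001
Step 2: G0=G2&G4=0&1=0 G1=G4|G3=1|0=1 G2=G2&G1=0&0=0 G3=NOT G0=NOT 0=1 G4=G4|G0=1|0=1 -> 01011
Step 3: G0=G2&G4=0&1=0 G1=G4|G3=1|1=1 G2=G2&G1=0&1=0 G3=NOT G0=NOT 0=1 G4=G4|G0=1|0=1 -> 01011
Fixed point reached at step 2: 01011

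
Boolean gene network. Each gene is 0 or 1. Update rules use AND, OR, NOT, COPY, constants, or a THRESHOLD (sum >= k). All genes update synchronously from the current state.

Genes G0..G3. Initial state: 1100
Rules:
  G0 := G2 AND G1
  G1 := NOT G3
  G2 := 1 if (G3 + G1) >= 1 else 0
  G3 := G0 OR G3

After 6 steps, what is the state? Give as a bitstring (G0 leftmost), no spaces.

Step 1: G0=G2&G1=0&1=0 G1=NOT G3=NOT 0=1 G2=(0+1>=1)=1 G3=G0|G3=1|0=1 -> 0111
Step 2: G0=G2&G1=1&1=1 G1=NOT G3=NOT 1=0 G2=(1+1>=1)=1 G3=G0|G3=0|1=1 -> 1011
Step 3: G0=G2&G1=1&0=0 G1=NOT G3=NOT 1=0 G2=(1+0>=1)=1 G3=G0|G3=1|1=1 -> 0011
Step 4: G0=G2&G1=1&0=0 G1=NOT G3=NOT 1=0 G2=(1+0>=1)=1 G3=G0|G3=0|1=1 -> 0011
Step 5: G0=G2&G1=1&0=0 G1=NOT G3=NOT 1=0 G2=(1+0>=1)=1 G3=G0|G3=0|1=1 -> 0011
Step 6: G0=G2&G1=1&0=0 G1=NOT G3=NOT 1=0 G2=(1+0>=1)=1 G3=G0|G3=0|1=1 -> 0011

0011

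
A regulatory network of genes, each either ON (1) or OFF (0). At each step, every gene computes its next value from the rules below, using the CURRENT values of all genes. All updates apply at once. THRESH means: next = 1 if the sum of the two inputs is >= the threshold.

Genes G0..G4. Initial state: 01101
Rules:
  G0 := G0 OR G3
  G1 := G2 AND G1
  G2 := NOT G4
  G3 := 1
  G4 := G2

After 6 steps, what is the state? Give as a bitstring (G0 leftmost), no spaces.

Step 1: G0=G0|G3=0|0=0 G1=G2&G1=1&1=1 G2=NOT G4=NOT 1=0 G3=1(const) G4=G2=1 -> 01011
Step 2: G0=G0|G3=0|1=1 G1=G2&G1=0&1=0 G2=NOT G4=NOT 1=0 G3=1(const) G4=G2=0 -> 10010
Step 3: G0=G0|G3=1|1=1 G1=G2&G1=0&0=0 G2=NOT G4=NOT 0=1 G3=1(const) G4=G2=0 -> 10110
Step 4: G0=G0|G3=1|1=1 G1=G2&G1=1&0=0 G2=NOT G4=NOT 0=1 G3=1(const) G4=G2=1 -> 10111
Step 5: G0=G0|G3=1|1=1 G1=G2&G1=1&0=0 G2=NOT G4=NOT 1=0 G3=1(const) G4=G2=1 -> 10011
Step 6: G0=G0|G3=1|1=1 G1=G2&G1=0&0=0 G2=NOT G4=NOT 1=0 G3=1(const) G4=G2=0 -> 10010

10010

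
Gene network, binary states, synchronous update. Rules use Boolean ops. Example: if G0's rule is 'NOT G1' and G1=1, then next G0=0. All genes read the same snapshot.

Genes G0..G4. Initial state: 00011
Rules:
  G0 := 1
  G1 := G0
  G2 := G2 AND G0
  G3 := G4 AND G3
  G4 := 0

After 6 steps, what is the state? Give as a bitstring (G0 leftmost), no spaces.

Step 1: G0=1(const) G1=G0=0 G2=G2&G0=0&0=0 G3=G4&G3=1&1=1 G4=0(const) -> 10010
Step 2: G0=1(const) G1=G0=1 G2=G2&G0=0&1=0 G3=G4&G3=0&1=0 G4=0(const) -> 11000
Step 3: G0=1(const) G1=G0=1 G2=G2&G0=0&1=0 G3=G4&G3=0&0=0 G4=0(const) -> 11000
Step 4: G0=1(const) G1=G0=1 G2=G2&G0=0&1=0 G3=G4&G3=0&0=0 G4=0(const) -> 11000
Step 5: G0=1(const) G1=G0=1 G2=G2&G0=0&1=0 G3=G4&G3=0&0=0 G4=0(const) -> 11000
Step 6: G0=1(const) G1=G0=1 G2=G2&G0=0&1=0 G3=G4&G3=0&0=0 G4=0(const) -> 11000

11000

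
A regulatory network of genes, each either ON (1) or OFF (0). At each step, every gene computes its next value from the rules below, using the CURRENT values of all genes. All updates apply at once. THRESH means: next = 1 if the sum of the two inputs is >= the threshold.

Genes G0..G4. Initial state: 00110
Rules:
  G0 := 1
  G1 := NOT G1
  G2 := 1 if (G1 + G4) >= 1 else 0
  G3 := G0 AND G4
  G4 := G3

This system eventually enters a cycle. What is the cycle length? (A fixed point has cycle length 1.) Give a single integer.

Answer: 2

Derivation:
Step 0: 00110
Step 1: G0=1(const) G1=NOT G1=NOT 0=1 G2=(0+0>=1)=0 G3=G0&G4=0&0=0 G4=G3=1 -> 11001
Step 2: G0=1(const) G1=NOT G1=NOT 1=0 G2=(1+1>=1)=1 G3=G0&G4=1&1=1 G4=G3=0 -> 10110
Step 3: G0=1(const) G1=NOT G1=NOT 0=1 G2=(0+0>=1)=0 G3=G0&G4=1&0=0 G4=G3=1 -> 11001
State from step 3 equals state from step 1 -> cycle length 2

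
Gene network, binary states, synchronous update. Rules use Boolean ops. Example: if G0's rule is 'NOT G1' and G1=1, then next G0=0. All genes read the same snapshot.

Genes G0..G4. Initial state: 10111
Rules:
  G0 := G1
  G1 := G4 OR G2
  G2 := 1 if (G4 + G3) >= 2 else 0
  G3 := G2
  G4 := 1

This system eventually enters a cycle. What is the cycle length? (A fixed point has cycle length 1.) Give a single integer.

Answer: 1

Derivation:
Step 0: 10111
Step 1: G0=G1=0 G1=G4|G2=1|1=1 G2=(1+1>=2)=1 G3=G2=1 G4=1(const) -> 01111
Step 2: G0=G1=1 G1=G4|G2=1|1=1 G2=(1+1>=2)=1 G3=G2=1 G4=1(const) -> 11111
Step 3: G0=G1=1 G1=G4|G2=1|1=1 G2=(1+1>=2)=1 G3=G2=1 G4=1(const) -> 11111
State from step 3 equals state from step 2 -> cycle length 1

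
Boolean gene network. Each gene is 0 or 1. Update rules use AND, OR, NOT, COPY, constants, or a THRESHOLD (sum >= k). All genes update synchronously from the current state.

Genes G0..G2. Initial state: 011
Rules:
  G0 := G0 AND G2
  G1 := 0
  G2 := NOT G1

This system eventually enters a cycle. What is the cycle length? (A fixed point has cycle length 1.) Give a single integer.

Answer: 1

Derivation:
Step 0: 011
Step 1: G0=G0&G2=0&1=0 G1=0(const) G2=NOT G1=NOT 1=0 -> 000
Step 2: G0=G0&G2=0&0=0 G1=0(const) G2=NOT G1=NOT 0=1 -> 001
Step 3: G0=G0&G2=0&1=0 G1=0(const) G2=NOT G1=NOT 0=1 -> 001
State from step 3 equals state from step 2 -> cycle length 1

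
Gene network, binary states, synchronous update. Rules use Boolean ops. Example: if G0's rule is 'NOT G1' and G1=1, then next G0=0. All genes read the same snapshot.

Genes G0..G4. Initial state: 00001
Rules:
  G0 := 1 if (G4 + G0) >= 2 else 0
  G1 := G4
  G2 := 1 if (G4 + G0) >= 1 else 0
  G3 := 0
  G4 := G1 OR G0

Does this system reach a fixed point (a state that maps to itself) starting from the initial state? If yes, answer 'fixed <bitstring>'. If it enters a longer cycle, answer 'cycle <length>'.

Answer: cycle 2

Derivation:
Step 0: 00001
Step 1: G0=(1+0>=2)=0 G1=G4=1 G2=(1+0>=1)=1 G3=0(const) G4=G1|G0=0|0=0 -> 01100
Step 2: G0=(0+0>=2)=0 G1=G4=0 G2=(0+0>=1)=0 G3=0(const) G4=G1|G0=1|0=1 -> 00001
Cycle of length 2 starting at step 0 -> no fixed point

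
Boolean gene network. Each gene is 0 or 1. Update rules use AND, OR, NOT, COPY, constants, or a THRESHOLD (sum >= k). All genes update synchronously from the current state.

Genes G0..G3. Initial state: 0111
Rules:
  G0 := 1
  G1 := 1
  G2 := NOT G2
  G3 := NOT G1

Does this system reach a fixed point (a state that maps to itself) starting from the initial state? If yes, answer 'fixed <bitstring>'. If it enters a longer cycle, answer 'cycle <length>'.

Step 0: 0111
Step 1: G0=1(const) G1=1(const) G2=NOT G2=NOT 1=0 G3=NOT G1=NOT 1=0 -> 1100
Step 2: G0=1(const) G1=1(const) G2=NOT G2=NOT 0=1 G3=NOT G1=NOT 1=0 -> 1110
Step 3: G0=1(const) G1=1(const) G2=NOT G2=NOT 1=0 G3=NOT G1=NOT 1=0 -> 1100
Cycle of length 2 starting at step 1 -> no fixed point

Answer: cycle 2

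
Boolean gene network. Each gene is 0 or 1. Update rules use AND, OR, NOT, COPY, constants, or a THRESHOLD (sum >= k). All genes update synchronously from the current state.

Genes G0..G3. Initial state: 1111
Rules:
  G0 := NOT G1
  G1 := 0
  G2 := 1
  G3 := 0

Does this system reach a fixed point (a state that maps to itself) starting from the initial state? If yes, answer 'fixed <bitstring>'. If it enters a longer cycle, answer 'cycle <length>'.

Step 0: 1111
Step 1: G0=NOT G1=NOT 1=0 G1=0(const) G2=1(const) G3=0(const) -> 0010
Step 2: G0=NOT G1=NOT 0=1 G1=0(const) G2=1(const) G3=0(const) -> 1010
Step 3: G0=NOT G1=NOT 0=1 G1=0(const) G2=1(const) G3=0(const) -> 1010
Fixed point reached at step 2: 1010

Answer: fixed 1010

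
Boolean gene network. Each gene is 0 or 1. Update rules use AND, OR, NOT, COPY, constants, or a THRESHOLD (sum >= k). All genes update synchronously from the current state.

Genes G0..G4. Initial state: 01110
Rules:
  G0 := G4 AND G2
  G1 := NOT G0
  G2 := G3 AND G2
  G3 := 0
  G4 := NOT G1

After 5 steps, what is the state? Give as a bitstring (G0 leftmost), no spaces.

Step 1: G0=G4&G2=0&1=0 G1=NOT G0=NOT 0=1 G2=G3&G2=1&1=1 G3=0(const) G4=NOT G1=NOT 1=0 -> 01100
Step 2: G0=G4&G2=0&1=0 G1=NOT G0=NOT 0=1 G2=G3&G2=0&1=0 G3=0(const) G4=NOT G1=NOT 1=0 -> 01000
Step 3: G0=G4&G2=0&0=0 G1=NOT G0=NOT 0=1 G2=G3&G2=0&0=0 G3=0(const) G4=NOT G1=NOT 1=0 -> 01000
Step 4: G0=G4&G2=0&0=0 G1=NOT G0=NOT 0=1 G2=G3&G2=0&0=0 G3=0(const) G4=NOT G1=NOT 1=0 -> 01000
Step 5: G0=G4&G2=0&0=0 G1=NOT G0=NOT 0=1 G2=G3&G2=0&0=0 G3=0(const) G4=NOT G1=NOT 1=0 -> 01000

01000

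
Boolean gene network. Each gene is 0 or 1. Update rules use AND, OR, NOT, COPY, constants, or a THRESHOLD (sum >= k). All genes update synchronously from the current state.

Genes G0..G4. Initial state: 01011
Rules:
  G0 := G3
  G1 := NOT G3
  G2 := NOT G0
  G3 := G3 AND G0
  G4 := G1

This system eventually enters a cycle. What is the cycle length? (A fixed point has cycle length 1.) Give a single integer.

Step 0: 01011
Step 1: G0=G3=1 G1=NOT G3=NOT 1=0 G2=NOT G0=NOT 0=1 G3=G3&G0=1&0=0 G4=G1=1 -> 10101
Step 2: G0=G3=0 G1=NOT G3=NOT 0=1 G2=NOT G0=NOT 1=0 G3=G3&G0=0&1=0 G4=G1=0 -> 01000
Step 3: G0=G3=0 G1=NOT G3=NOT 0=1 G2=NOT G0=NOT 0=1 G3=G3&G0=0&0=0 G4=G1=1 -> 01101
Step 4: G0=G3=0 G1=NOT G3=NOT 0=1 G2=NOT G0=NOT 0=1 G3=G3&G0=0&0=0 G4=G1=1 -> 01101
State from step 4 equals state from step 3 -> cycle length 1

Answer: 1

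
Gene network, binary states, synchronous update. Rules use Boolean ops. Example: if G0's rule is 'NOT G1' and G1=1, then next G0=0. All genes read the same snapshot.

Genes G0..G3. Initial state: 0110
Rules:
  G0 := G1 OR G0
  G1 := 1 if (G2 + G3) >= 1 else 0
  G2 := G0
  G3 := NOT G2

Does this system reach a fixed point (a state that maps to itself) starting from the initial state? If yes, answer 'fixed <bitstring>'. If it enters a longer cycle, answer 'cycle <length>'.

Step 0: 0110
Step 1: G0=G1|G0=1|0=1 G1=(1+0>=1)=1 G2=G0=0 G3=NOT G2=NOT 1=0 -> 1100
Step 2: G0=G1|G0=1|1=1 G1=(0+0>=1)=0 G2=G0=1 G3=NOT G2=NOT 0=1 -> 1011
Step 3: G0=G1|G0=0|1=1 G1=(1+1>=1)=1 G2=G0=1 G3=NOT G2=NOT 1=0 -> 1110
Step 4: G0=G1|G0=1|1=1 G1=(1+0>=1)=1 G2=G0=1 G3=NOT G2=NOT 1=0 -> 1110
Fixed point reached at step 3: 1110

Answer: fixed 1110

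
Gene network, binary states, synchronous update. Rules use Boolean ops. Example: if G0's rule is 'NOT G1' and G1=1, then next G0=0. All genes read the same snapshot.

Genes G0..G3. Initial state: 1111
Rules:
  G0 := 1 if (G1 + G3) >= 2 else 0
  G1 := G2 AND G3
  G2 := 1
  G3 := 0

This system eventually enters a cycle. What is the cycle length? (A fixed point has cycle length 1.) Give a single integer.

Step 0: 1111
Step 1: G0=(1+1>=2)=1 G1=G2&G3=1&1=1 G2=1(const) G3=0(const) -> 1110
Step 2: G0=(1+0>=2)=0 G1=G2&G3=1&0=0 G2=1(const) G3=0(const) -> 0010
Step 3: G0=(0+0>=2)=0 G1=G2&G3=1&0=0 G2=1(const) G3=0(const) -> 0010
State from step 3 equals state from step 2 -> cycle length 1

Answer: 1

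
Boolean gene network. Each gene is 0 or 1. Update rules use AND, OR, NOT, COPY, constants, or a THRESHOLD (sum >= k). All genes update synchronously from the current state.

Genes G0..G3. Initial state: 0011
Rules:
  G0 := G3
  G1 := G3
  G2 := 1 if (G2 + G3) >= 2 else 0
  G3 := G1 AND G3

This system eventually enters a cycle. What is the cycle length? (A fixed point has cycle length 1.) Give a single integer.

Answer: 1

Derivation:
Step 0: 0011
Step 1: G0=G3=1 G1=G3=1 G2=(1+1>=2)=1 G3=G1&G3=0&1=0 -> 1110
Step 2: G0=G3=0 G1=G3=0 G2=(1+0>=2)=0 G3=G1&G3=1&0=0 -> 0000
Step 3: G0=G3=0 G1=G3=0 G2=(0+0>=2)=0 G3=G1&G3=0&0=0 -> 0000
State from step 3 equals state from step 2 -> cycle length 1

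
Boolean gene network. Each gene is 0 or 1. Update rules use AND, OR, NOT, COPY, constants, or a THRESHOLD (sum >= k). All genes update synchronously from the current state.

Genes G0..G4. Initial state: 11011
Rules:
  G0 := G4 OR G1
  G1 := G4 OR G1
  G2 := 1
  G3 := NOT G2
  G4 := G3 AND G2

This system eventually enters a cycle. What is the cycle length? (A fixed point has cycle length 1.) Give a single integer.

Step 0: 11011
Step 1: G0=G4|G1=1|1=1 G1=G4|G1=1|1=1 G2=1(const) G3=NOT G2=NOT 0=1 G4=G3&G2=1&0=0 -> 11110
Step 2: G0=G4|G1=0|1=1 G1=G4|G1=0|1=1 G2=1(const) G3=NOT G2=NOT 1=0 G4=G3&G2=1&1=1 -> 11101
Step 3: G0=G4|G1=1|1=1 G1=G4|G1=1|1=1 G2=1(const) G3=NOT G2=NOT 1=0 G4=G3&G2=0&1=0 -> 11100
Step 4: G0=G4|G1=0|1=1 G1=G4|G1=0|1=1 G2=1(const) G3=NOT G2=NOT 1=0 G4=G3&G2=0&1=0 -> 11100
State from step 4 equals state from step 3 -> cycle length 1

Answer: 1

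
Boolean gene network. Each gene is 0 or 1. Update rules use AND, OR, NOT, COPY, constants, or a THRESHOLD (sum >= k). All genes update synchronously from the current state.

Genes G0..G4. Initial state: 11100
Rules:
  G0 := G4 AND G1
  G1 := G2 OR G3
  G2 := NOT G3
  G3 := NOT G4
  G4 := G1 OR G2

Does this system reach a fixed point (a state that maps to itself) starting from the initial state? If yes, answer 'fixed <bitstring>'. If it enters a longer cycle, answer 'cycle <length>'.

Answer: fixed 11101

Derivation:
Step 0: 11100
Step 1: G0=G4&G1=0&1=0 G1=G2|G3=1|0=1 G2=NOT G3=NOT 0=1 G3=NOT G4=NOT 0=1 G4=G1|G2=1|1=1 -> 01111
Step 2: G0=G4&G1=1&1=1 G1=G2|G3=1|1=1 G2=NOT G3=NOT 1=0 G3=NOT G4=NOT 1=0 G4=G1|G2=1|1=1 -> 11001
Step 3: G0=G4&G1=1&1=1 G1=G2|G3=0|0=0 G2=NOT G3=NOT 0=1 G3=NOT G4=NOT 1=0 G4=G1|G2=1|0=1 -> 10101
Step 4: G0=G4&G1=1&0=0 G1=G2|G3=1|0=1 G2=NOT G3=NOT 0=1 G3=NOT G4=NOT 1=0 G4=G1|G2=0|1=1 -> 01101
Step 5: G0=G4&G1=1&1=1 G1=G2|G3=1|0=1 G2=NOT G3=NOT 0=1 G3=NOT G4=NOT 1=0 G4=G1|G2=1|1=1 -> 11101
Step 6: G0=G4&G1=1&1=1 G1=G2|G3=1|0=1 G2=NOT G3=NOT 0=1 G3=NOT G4=NOT 1=0 G4=G1|G2=1|1=1 -> 11101
Fixed point reached at step 5: 11101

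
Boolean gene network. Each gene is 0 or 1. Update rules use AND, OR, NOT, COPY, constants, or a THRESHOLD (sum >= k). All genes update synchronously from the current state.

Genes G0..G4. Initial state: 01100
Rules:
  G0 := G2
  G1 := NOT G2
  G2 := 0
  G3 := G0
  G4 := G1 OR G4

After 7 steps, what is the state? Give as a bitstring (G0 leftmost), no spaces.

Step 1: G0=G2=1 G1=NOT G2=NOT 1=0 G2=0(const) G3=G0=0 G4=G1|G4=1|0=1 -> 10001
Step 2: G0=G2=0 G1=NOT G2=NOT 0=1 G2=0(const) G3=G0=1 G4=G1|G4=0|1=1 -> 01011
Step 3: G0=G2=0 G1=NOT G2=NOT 0=1 G2=0(const) G3=G0=0 G4=G1|G4=1|1=1 -> 01001
Step 4: G0=G2=0 G1=NOT G2=NOT 0=1 G2=0(const) G3=G0=0 G4=G1|G4=1|1=1 -> 01001
Step 5: G0=G2=0 G1=NOT G2=NOT 0=1 G2=0(const) G3=G0=0 G4=G1|G4=1|1=1 -> 01001
Step 6: G0=G2=0 G1=NOT G2=NOT 0=1 G2=0(const) G3=G0=0 G4=G1|G4=1|1=1 -> 01001
Step 7: G0=G2=0 G1=NOT G2=NOT 0=1 G2=0(const) G3=G0=0 G4=G1|G4=1|1=1 -> 01001

01001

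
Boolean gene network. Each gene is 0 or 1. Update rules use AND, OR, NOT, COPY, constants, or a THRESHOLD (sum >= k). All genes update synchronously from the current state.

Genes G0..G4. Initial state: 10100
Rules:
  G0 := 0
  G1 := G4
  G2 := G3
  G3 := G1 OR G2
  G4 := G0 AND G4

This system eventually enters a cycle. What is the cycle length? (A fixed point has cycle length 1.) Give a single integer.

Answer: 2

Derivation:
Step 0: 10100
Step 1: G0=0(const) G1=G4=0 G2=G3=0 G3=G1|G2=0|1=1 G4=G0&G4=1&0=0 -> 00010
Step 2: G0=0(const) G1=G4=0 G2=G3=1 G3=G1|G2=0|0=0 G4=G0&G4=0&0=0 -> 00100
Step 3: G0=0(const) G1=G4=0 G2=G3=0 G3=G1|G2=0|1=1 G4=G0&G4=0&0=0 -> 00010
State from step 3 equals state from step 1 -> cycle length 2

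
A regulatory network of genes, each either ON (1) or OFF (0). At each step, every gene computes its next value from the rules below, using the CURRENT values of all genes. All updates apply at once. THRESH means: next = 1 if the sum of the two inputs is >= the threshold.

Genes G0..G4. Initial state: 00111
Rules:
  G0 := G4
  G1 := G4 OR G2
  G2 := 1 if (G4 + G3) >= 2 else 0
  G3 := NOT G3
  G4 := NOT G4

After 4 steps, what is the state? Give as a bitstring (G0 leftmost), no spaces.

Step 1: G0=G4=1 G1=G4|G2=1|1=1 G2=(1+1>=2)=1 G3=NOT G3=NOT 1=0 G4=NOT G4=NOT 1=0 -> 11100
Step 2: G0=G4=0 G1=G4|G2=0|1=1 G2=(0+0>=2)=0 G3=NOT G3=NOT 0=1 G4=NOT G4=NOT 0=1 -> 01011
Step 3: G0=G4=1 G1=G4|G2=1|0=1 G2=(1+1>=2)=1 G3=NOT G3=NOT 1=0 G4=NOT G4=NOT 1=0 -> 11100
Step 4: G0=G4=0 G1=G4|G2=0|1=1 G2=(0+0>=2)=0 G3=NOT G3=NOT 0=1 G4=NOT G4=NOT 0=1 -> 01011

01011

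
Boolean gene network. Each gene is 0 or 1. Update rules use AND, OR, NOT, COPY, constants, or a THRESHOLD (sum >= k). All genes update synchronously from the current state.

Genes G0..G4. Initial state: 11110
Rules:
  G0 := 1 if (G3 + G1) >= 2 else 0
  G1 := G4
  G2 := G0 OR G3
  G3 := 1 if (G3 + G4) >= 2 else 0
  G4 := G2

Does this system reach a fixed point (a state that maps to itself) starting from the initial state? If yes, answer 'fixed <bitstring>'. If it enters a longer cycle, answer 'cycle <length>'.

Step 0: 11110
Step 1: G0=(1+1>=2)=1 G1=G4=0 G2=G0|G3=1|1=1 G3=(1+0>=2)=0 G4=G2=1 -> 10101
Step 2: G0=(0+0>=2)=0 G1=G4=1 G2=G0|G3=1|0=1 G3=(0+1>=2)=0 G4=G2=1 -> 01101
Step 3: G0=(0+1>=2)=0 G1=G4=1 G2=G0|G3=0|0=0 G3=(0+1>=2)=0 G4=G2=1 -> 01001
Step 4: G0=(0+1>=2)=0 G1=G4=1 G2=G0|G3=0|0=0 G3=(0+1>=2)=0 G4=G2=0 -> 01000
Step 5: G0=(0+1>=2)=0 G1=G4=0 G2=G0|G3=0|0=0 G3=(0+0>=2)=0 G4=G2=0 -> 00000
Step 6: G0=(0+0>=2)=0 G1=G4=0 G2=G0|G3=0|0=0 G3=(0+0>=2)=0 G4=G2=0 -> 00000
Fixed point reached at step 5: 00000

Answer: fixed 00000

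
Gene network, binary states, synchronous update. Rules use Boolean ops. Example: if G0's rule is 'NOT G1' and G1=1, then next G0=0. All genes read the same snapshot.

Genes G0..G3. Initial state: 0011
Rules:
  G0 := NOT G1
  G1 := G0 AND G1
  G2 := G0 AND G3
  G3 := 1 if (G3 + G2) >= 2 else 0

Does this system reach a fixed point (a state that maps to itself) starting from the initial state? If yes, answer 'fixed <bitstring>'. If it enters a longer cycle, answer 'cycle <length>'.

Answer: fixed 1000

Derivation:
Step 0: 0011
Step 1: G0=NOT G1=NOT 0=1 G1=G0&G1=0&0=0 G2=G0&G3=0&1=0 G3=(1+1>=2)=1 -> 1001
Step 2: G0=NOT G1=NOT 0=1 G1=G0&G1=1&0=0 G2=G0&G3=1&1=1 G3=(1+0>=2)=0 -> 1010
Step 3: G0=NOT G1=NOT 0=1 G1=G0&G1=1&0=0 G2=G0&G3=1&0=0 G3=(0+1>=2)=0 -> 1000
Step 4: G0=NOT G1=NOT 0=1 G1=G0&G1=1&0=0 G2=G0&G3=1&0=0 G3=(0+0>=2)=0 -> 1000
Fixed point reached at step 3: 1000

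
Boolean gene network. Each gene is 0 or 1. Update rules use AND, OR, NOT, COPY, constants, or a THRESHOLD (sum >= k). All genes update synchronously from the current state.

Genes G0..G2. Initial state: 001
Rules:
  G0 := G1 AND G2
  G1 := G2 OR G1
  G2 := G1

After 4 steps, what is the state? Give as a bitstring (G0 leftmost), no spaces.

Step 1: G0=G1&G2=0&1=0 G1=G2|G1=1|0=1 G2=G1=0 -> 010
Step 2: G0=G1&G2=1&0=0 G1=G2|G1=0|1=1 G2=G1=1 -> 011
Step 3: G0=G1&G2=1&1=1 G1=G2|G1=1|1=1 G2=G1=1 -> 111
Step 4: G0=G1&G2=1&1=1 G1=G2|G1=1|1=1 G2=G1=1 -> 111

111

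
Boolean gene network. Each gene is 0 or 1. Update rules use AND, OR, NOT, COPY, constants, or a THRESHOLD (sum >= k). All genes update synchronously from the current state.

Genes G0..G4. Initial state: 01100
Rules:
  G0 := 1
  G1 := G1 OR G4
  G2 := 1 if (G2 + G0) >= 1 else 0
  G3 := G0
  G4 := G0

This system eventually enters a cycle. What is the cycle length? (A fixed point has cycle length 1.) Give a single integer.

Step 0: 01100
Step 1: G0=1(const) G1=G1|G4=1|0=1 G2=(1+0>=1)=1 G3=G0=0 G4=G0=0 -> 11100
Step 2: G0=1(const) G1=G1|G4=1|0=1 G2=(1+1>=1)=1 G3=G0=1 G4=G0=1 -> 11111
Step 3: G0=1(const) G1=G1|G4=1|1=1 G2=(1+1>=1)=1 G3=G0=1 G4=G0=1 -> 11111
State from step 3 equals state from step 2 -> cycle length 1

Answer: 1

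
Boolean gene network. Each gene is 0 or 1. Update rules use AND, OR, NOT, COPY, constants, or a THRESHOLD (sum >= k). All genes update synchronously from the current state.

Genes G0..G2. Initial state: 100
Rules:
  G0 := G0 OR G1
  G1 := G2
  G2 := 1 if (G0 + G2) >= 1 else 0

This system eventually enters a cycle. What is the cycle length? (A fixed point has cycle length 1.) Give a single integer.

Step 0: 100
Step 1: G0=G0|G1=1|0=1 G1=G2=0 G2=(1+0>=1)=1 -> 101
Step 2: G0=G0|G1=1|0=1 G1=G2=1 G2=(1+1>=1)=1 -> 111
Step 3: G0=G0|G1=1|1=1 G1=G2=1 G2=(1+1>=1)=1 -> 111
State from step 3 equals state from step 2 -> cycle length 1

Answer: 1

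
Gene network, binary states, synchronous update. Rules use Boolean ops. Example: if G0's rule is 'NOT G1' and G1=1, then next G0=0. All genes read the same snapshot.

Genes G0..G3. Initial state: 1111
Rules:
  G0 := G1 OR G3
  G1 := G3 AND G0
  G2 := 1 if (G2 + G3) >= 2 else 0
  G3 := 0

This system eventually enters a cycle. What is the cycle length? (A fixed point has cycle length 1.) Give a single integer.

Answer: 1

Derivation:
Step 0: 1111
Step 1: G0=G1|G3=1|1=1 G1=G3&G0=1&1=1 G2=(1+1>=2)=1 G3=0(const) -> 1110
Step 2: G0=G1|G3=1|0=1 G1=G3&G0=0&1=0 G2=(1+0>=2)=0 G3=0(const) -> 1000
Step 3: G0=G1|G3=0|0=0 G1=G3&G0=0&1=0 G2=(0+0>=2)=0 G3=0(const) -> 0000
Step 4: G0=G1|G3=0|0=0 G1=G3&G0=0&0=0 G2=(0+0>=2)=0 G3=0(const) -> 0000
State from step 4 equals state from step 3 -> cycle length 1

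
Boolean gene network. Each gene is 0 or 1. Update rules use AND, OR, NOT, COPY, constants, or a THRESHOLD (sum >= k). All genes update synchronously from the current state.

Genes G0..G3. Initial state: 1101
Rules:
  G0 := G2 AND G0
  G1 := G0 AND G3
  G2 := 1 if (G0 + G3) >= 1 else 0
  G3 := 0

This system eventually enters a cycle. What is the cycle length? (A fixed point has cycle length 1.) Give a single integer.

Step 0: 1101
Step 1: G0=G2&G0=0&1=0 G1=G0&G3=1&1=1 G2=(1+1>=1)=1 G3=0(const) -> 0110
Step 2: G0=G2&G0=1&0=0 G1=G0&G3=0&0=0 G2=(0+0>=1)=0 G3=0(const) -> 0000
Step 3: G0=G2&G0=0&0=0 G1=G0&G3=0&0=0 G2=(0+0>=1)=0 G3=0(const) -> 0000
State from step 3 equals state from step 2 -> cycle length 1

Answer: 1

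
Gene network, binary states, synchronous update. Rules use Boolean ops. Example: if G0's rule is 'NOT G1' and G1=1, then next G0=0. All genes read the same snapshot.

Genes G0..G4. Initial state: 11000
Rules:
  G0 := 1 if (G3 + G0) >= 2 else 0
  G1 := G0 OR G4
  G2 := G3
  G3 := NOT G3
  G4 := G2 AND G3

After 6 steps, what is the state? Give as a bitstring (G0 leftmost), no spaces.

Step 1: G0=(0+1>=2)=0 G1=G0|G4=1|0=1 G2=G3=0 G3=NOT G3=NOT 0=1 G4=G2&G3=0&0=0 -> 01010
Step 2: G0=(1+0>=2)=0 G1=G0|G4=0|0=0 G2=G3=1 G3=NOT G3=NOT 1=0 G4=G2&G3=0&1=0 -> 00100
Step 3: G0=(0+0>=2)=0 G1=G0|G4=0|0=0 G2=G3=0 G3=NOT G3=NOT 0=1 G4=G2&G3=1&0=0 -> 00010
Step 4: G0=(1+0>=2)=0 G1=G0|G4=0|0=0 G2=G3=1 G3=NOT G3=NOT 1=0 G4=G2&G3=0&1=0 -> 00100
Step 5: G0=(0+0>=2)=0 G1=G0|G4=0|0=0 G2=G3=0 G3=NOT G3=NOT 0=1 G4=G2&G3=1&0=0 -> 00010
Step 6: G0=(1+0>=2)=0 G1=G0|G4=0|0=0 G2=G3=1 G3=NOT G3=NOT 1=0 G4=G2&G3=0&1=0 -> 00100

00100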